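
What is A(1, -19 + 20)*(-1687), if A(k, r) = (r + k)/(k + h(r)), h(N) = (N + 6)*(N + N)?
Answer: -3374/15 ≈ -224.93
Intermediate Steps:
h(N) = 2*N*(6 + N) (h(N) = (6 + N)*(2*N) = 2*N*(6 + N))
A(k, r) = (k + r)/(k + 2*r*(6 + r)) (A(k, r) = (r + k)/(k + 2*r*(6 + r)) = (k + r)/(k + 2*r*(6 + r)))
A(1, -19 + 20)*(-1687) = ((1 + (-19 + 20))/(1 + 2*(-19 + 20)*(6 + (-19 + 20))))*(-1687) = ((1 + 1)/(1 + 2*1*(6 + 1)))*(-1687) = (2/(1 + 2*1*7))*(-1687) = (2/(1 + 14))*(-1687) = (2/15)*(-1687) = -3374/15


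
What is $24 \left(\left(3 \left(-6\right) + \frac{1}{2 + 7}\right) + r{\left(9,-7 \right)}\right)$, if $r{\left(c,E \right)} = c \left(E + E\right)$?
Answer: $- \frac{10360}{3} \approx -3453.3$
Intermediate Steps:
$r{\left(c,E \right)} = 2 E c$ ($r{\left(c,E \right)} = c 2 E = 2 E c$)
$24 \left(\left(3 \left(-6\right) + \frac{1}{2 + 7}\right) + r{\left(9,-7 \right)}\right) = 24 \left(\left(3 \left(-6\right) + \frac{1}{2 + 7}\right) + 2 \left(-7\right) 9\right) = 24 \left(\left(-18 + \frac{1}{9}\right) - 126\right) = 24 \left(- \frac{161}{9} - 126\right) = 24 \left(- \frac{1295}{9}\right) = - \frac{10360}{3}$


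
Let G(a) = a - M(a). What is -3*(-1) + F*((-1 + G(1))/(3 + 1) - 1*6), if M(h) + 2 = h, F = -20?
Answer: 118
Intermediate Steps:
M(h) = -2 + h
G(a) = 2 (G(a) = a - (-2 + a) = a + (2 - a) = 2)
-3*(-1) + F*((-1 + G(1))/(3 + 1) - 1*6) = -3*(-1) - 20*((-1 + 2)/(3 + 1) - 1*6) = 3 - 20*(1/4 - 6) = 3 - 20*(1*(¼) - 6) = 3 - 20*(¼ - 6) = 3 - 20*(-23/4) = 3 + 115 = 118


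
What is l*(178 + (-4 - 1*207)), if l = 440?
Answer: -14520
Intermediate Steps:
l*(178 + (-4 - 1*207)) = 440*(178 + (-4 - 1*207)) = 440*(178 + (-4 - 207)) = 440*(178 - 211) = 440*(-33) = -14520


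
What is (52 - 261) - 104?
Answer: -313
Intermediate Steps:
(52 - 261) - 104 = -209 - 104 = -313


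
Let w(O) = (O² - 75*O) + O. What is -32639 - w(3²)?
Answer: -32054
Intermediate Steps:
w(O) = O² - 74*O
-32639 - w(3²) = -32639 - 3²*(-74 + 3²) = -32639 - 9*(-74 + 9) = -32639 - 9*(-65) = -32639 - 1*(-585) = -32639 + 585 = -32054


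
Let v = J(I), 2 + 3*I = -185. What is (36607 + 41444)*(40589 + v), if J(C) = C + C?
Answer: 3158281681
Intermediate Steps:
I = -187/3 (I = -2/3 + (1/3)*(-185) = -2/3 - 185/3 = -187/3 ≈ -62.333)
J(C) = 2*C
v = -374/3 (v = 2*(-187/3) = -374/3 ≈ -124.67)
(36607 + 41444)*(40589 + v) = (36607 + 41444)*(40589 - 374/3) = 78051*(121393/3) = 3158281681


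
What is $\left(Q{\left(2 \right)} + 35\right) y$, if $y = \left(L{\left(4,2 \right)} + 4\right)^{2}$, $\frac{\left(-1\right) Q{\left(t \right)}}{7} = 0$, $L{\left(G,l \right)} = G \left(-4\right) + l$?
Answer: $3500$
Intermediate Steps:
$L{\left(G,l \right)} = l - 4 G$ ($L{\left(G,l \right)} = - 4 G + l = l - 4 G$)
$Q{\left(t \right)} = 0$ ($Q{\left(t \right)} = \left(-7\right) 0 = 0$)
$y = 100$ ($y = \left(\left(2 - 16\right) + 4\right)^{2} = \left(-14 + 4\right)^{2} = \left(-10\right)^{2} = 100$)
$\left(Q{\left(2 \right)} + 35\right) y = \left(0 + 35\right) 100 = 35 \cdot 100 = 3500$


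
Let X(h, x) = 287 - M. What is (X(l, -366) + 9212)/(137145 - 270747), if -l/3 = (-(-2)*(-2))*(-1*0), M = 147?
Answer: -668/9543 ≈ -0.069999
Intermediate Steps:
l = 0 (l = -3*(-(-2)*(-2))*(-1*0) = -3*(-1*4)*0 = -(-12)*0 = -3*0 = 0)
X(h, x) = 140 (X(h, x) = 287 - 1*147 = 287 - 147 = 140)
(X(l, -366) + 9212)/(137145 - 270747) = (140 + 9212)/(137145 - 270747) = 9352/(-133602) = 9352*(-1/133602) = -668/9543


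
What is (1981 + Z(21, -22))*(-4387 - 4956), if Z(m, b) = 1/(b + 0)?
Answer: -407177283/22 ≈ -1.8508e+7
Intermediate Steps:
Z(m, b) = 1/b
(1981 + Z(21, -22))*(-4387 - 4956) = (1981 + 1/(-22))*(-4387 - 4956) = (1981 - 1/22)*(-9343) = (43581/22)*(-9343) = -407177283/22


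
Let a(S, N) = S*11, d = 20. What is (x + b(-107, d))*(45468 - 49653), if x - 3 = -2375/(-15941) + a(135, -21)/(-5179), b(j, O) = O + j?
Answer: 1530009818640/4345181 ≈ 3.5212e+5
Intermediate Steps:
a(S, N) = 11*S
x = 12437003/4345181 (x = 3 + (-2375/(-15941) + (11*135)/(-5179)) = 3 + (-2375*(-1/15941) + 1485*(-1/5179)) = 3 + (125/839 - 1485/5179) = 3 - 598540/4345181 = 12437003/4345181 ≈ 2.8623)
(x + b(-107, d))*(45468 - 49653) = (12437003/4345181 + (20 - 107))*(45468 - 49653) = (12437003/4345181 - 87)*(-4185) = -365593744/4345181*(-4185) = 1530009818640/4345181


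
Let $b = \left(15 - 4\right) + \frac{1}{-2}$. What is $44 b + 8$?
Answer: $470$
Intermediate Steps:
$b = \frac{21}{2}$ ($b = 11 - \frac{1}{2} = \frac{21}{2} \approx 10.5$)
$44 b + 8 = 44 \cdot \frac{21}{2} + 8 = 462 + 8 = 470$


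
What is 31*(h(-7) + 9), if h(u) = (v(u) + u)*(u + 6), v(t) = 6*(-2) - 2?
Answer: 930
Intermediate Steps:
v(t) = -14 (v(t) = -12 - 2 = -14)
h(u) = (-14 + u)*(6 + u) (h(u) = (-14 + u)*(u + 6) = (-14 + u)*(6 + u))
31*(h(-7) + 9) = 31*((-84 + (-7)**2 - 8*(-7)) + 9) = 31*((-84 + 49 + 56) + 9) = 31*(21 + 9) = 31*30 = 930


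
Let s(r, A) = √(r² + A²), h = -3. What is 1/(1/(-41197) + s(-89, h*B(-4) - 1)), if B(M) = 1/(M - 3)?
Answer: 2018653/658756902849256 + 11880349663*√388145/658756902849256 ≈ 0.011236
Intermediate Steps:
B(M) = 1/(-3 + M)
s(r, A) = √(A² + r²)
1/(1/(-41197) + s(-89, h*B(-4) - 1)) = 1/(1/(-41197) + √((-3/(-3 - 4) - 1)² + (-89)²)) = 1/(-1/41197 + √((-3/(-7) - 1)² + 7921)) = 1/(-1/41197 + √((-3*(-⅐) - 1)² + 7921)) = 1/(-1/41197 + √((3/7 - 1)² + 7921)) = 1/(-1/41197 + √((-4/7)² + 7921)) = 1/(-1/41197 + √(16/49 + 7921)) = 1/(-1/41197 + √(388145/49)) = 1/(-1/41197 + √388145/7)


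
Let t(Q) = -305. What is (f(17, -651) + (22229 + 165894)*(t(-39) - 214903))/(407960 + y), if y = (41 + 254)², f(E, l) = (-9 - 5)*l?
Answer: -2699037698/32999 ≈ -81792.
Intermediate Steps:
f(E, l) = -14*l
y = 87025 (y = 295² = 87025)
(f(17, -651) + (22229 + 165894)*(t(-39) - 214903))/(407960 + y) = (-14*(-651) + (22229 + 165894)*(-305 - 214903))/(407960 + 87025) = (9114 + 188123*(-215208))/494985 = (9114 - 40485574584)*(1/494985) = -40485565470*1/494985 = -2699037698/32999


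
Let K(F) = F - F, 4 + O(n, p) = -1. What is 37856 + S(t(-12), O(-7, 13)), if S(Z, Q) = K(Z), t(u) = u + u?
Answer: 37856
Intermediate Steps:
O(n, p) = -5 (O(n, p) = -4 - 1 = -5)
t(u) = 2*u
K(F) = 0
S(Z, Q) = 0
37856 + S(t(-12), O(-7, 13)) = 37856 + 0 = 37856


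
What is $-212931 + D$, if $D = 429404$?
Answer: $216473$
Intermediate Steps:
$-212931 + D = -212931 + 429404 = 216473$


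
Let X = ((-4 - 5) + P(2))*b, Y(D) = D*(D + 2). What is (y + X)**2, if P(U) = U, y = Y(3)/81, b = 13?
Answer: 6012304/729 ≈ 8247.3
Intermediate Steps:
Y(D) = D*(2 + D)
y = 5/27 (y = (3*(2 + 3))/81 = (3*5)*(1/81) = 15*(1/81) = 5/27 ≈ 0.18519)
X = -91 (X = ((-4 - 5) + 2)*13 = (-9 + 2)*13 = -7*13 = -91)
(y + X)**2 = (5/27 - 91)**2 = (-2452/27)**2 = 6012304/729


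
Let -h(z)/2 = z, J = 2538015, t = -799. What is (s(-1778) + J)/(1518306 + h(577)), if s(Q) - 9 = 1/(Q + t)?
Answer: 6540487847/3909700704 ≈ 1.6729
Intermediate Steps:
s(Q) = 9 + 1/(-799 + Q) (s(Q) = 9 + 1/(Q - 799) = 9 + 1/(-799 + Q))
h(z) = -2*z
(s(-1778) + J)/(1518306 + h(577)) = ((-7190 + 9*(-1778))/(-799 - 1778) + 2538015)/(1518306 - 2*577) = ((-7190 - 16002)/(-2577) + 2538015)/(1518306 - 1154) = (-1/2577*(-23192) + 2538015)/1517152 = (23192/2577 + 2538015)*(1/1517152) = (6540487847/2577)*(1/1517152) = 6540487847/3909700704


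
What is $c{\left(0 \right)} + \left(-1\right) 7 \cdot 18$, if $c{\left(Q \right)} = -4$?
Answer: $-130$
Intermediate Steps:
$c{\left(0 \right)} + \left(-1\right) 7 \cdot 18 = -4 + \left(-1\right) 7 \cdot 18 = -4 - 126 = -130$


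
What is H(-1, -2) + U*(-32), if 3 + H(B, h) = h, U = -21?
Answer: 667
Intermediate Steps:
H(B, h) = -3 + h
H(-1, -2) + U*(-32) = (-3 - 2) - 21*(-32) = -5 + 672 = 667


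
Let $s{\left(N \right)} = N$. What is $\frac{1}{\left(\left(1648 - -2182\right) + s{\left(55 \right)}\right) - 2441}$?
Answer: $\frac{1}{1444} \approx 0.00069252$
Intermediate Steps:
$\frac{1}{\left(\left(1648 - -2182\right) + s{\left(55 \right)}\right) - 2441} = \frac{1}{\left(\left(1648 - -2182\right) + 55\right) - 2441} = \frac{1}{\left(\left(1648 + 2182\right) + 55\right) - 2441} = \frac{1}{\left(3830 + 55\right) - 2441} = \frac{1}{3885 - 2441} = \frac{1}{1444}$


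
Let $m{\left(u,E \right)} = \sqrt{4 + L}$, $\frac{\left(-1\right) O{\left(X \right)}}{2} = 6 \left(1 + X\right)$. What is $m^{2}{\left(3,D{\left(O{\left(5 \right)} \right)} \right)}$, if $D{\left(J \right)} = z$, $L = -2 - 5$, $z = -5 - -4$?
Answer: $-3$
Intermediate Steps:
$O{\left(X \right)} = -12 - 12 X$ ($O{\left(X \right)} = - 2 \cdot 6 \left(1 + X\right) = - 2 \left(6 + 6 X\right) = -12 - 12 X$)
$z = -1$ ($z = -5 + 4 = -1$)
$L = -7$
$D{\left(J \right)} = -1$
$m{\left(u,E \right)} = i \sqrt{3}$ ($m{\left(u,E \right)} = \sqrt{4 - 7} = \sqrt{-3} = i \sqrt{3}$)
$m^{2}{\left(3,D{\left(O{\left(5 \right)} \right)} \right)} = \left(i \sqrt{3}\right)^{2} = -3$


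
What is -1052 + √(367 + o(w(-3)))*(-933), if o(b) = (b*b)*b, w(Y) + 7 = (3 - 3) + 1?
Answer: -1052 - 933*√151 ≈ -12517.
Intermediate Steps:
w(Y) = -6 (w(Y) = -7 + ((3 - 3) + 1) = -7 + (0 + 1) = -7 + 1 = -6)
o(b) = b³ (o(b) = b²*b = b³)
-1052 + √(367 + o(w(-3)))*(-933) = -1052 + √(367 + (-6)³)*(-933) = -1052 + √(367 - 216)*(-933) = -1052 + √151*(-933) = -1052 - 933*√151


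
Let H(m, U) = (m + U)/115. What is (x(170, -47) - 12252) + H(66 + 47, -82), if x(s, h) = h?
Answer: -1414354/115 ≈ -12299.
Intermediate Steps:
H(m, U) = U/115 + m/115 (H(m, U) = (U + m)*(1/115) = U/115 + m/115)
(x(170, -47) - 12252) + H(66 + 47, -82) = (-47 - 12252) + ((1/115)*(-82) + (66 + 47)/115) = -12299 + (-82/115 + (1/115)*113) = -12299 + (-82/115 + 113/115) = -12299 + 31/115 = -1414354/115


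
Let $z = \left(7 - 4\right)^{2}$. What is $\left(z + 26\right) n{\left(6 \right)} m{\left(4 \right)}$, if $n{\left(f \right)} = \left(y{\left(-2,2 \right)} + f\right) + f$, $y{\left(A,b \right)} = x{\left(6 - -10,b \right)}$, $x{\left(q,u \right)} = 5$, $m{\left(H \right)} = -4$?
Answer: $-2380$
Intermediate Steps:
$z = 9$ ($z = 3^{2} = 9$)
$y{\left(A,b \right)} = 5$
$n{\left(f \right)} = 5 + 2 f$ ($n{\left(f \right)} = \left(5 + f\right) + f = 5 + 2 f$)
$\left(z + 26\right) n{\left(6 \right)} m{\left(4 \right)} = \left(9 + 26\right) \left(5 + 2 \cdot 6\right) \left(-4\right) = 35 \left(5 + 12\right) \left(-4\right) = 35 \cdot 17 \left(-4\right) = 35 \left(-68\right) = -2380$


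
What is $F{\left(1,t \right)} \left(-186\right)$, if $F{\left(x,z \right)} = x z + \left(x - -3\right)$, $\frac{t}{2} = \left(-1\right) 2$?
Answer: $0$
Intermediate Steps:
$t = -4$ ($t = 2 \left(\left(-1\right) 2\right) = 2 \left(-2\right) = -4$)
$F{\left(x,z \right)} = 3 + x + x z$ ($F{\left(x,z \right)} = x z + \left(x + 3\right) = x z + \left(3 + x\right) = 3 + x + x z$)
$F{\left(1,t \right)} \left(-186\right) = \left(3 + 1 + 1 \left(-4\right)\right) \left(-186\right) = \left(3 + 1 - 4\right) \left(-186\right) = 0 \left(-186\right) = 0$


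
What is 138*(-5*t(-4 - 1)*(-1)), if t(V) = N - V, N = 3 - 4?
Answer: 2760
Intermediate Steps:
N = -1
t(V) = -1 - V
138*(-5*t(-4 - 1)*(-1)) = 138*(-5*(-1 - (-4 - 1))*(-1)) = 138*(-5*(-1 - 1*(-5))*(-1)) = 138*(-5*(-1 + 5)*(-1)) = 138*(-5*4*(-1)) = 138*(-20*(-1)) = 138*20 = 2760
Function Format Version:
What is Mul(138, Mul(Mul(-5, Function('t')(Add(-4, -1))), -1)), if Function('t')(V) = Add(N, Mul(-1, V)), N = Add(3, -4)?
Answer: 2760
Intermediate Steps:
N = -1
Function('t')(V) = Add(-1, Mul(-1, V))
Mul(138, Mul(Mul(-5, Function('t')(Add(-4, -1))), -1)) = Mul(138, Mul(Mul(-5, Add(-1, Mul(-1, Add(-4, -1)))), -1)) = Mul(138, Mul(Mul(-5, Add(-1, Mul(-1, -5))), -1)) = Mul(138, Mul(Mul(-5, Add(-1, 5)), -1)) = Mul(138, Mul(Mul(-5, 4), -1)) = Mul(138, Mul(-20, -1)) = Mul(138, 20) = 2760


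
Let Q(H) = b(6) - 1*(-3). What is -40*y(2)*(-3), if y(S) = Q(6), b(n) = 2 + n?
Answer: 1320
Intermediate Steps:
Q(H) = 11 (Q(H) = (2 + 6) - 1*(-3) = 8 + 3 = 11)
y(S) = 11
-40*y(2)*(-3) = -40*11*(-3) = -440*(-3) = 1320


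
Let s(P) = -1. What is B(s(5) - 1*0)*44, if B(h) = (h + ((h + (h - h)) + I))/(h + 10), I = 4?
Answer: 88/9 ≈ 9.7778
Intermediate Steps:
B(h) = (4 + 2*h)/(10 + h) (B(h) = (h + ((h + (h - h)) + 4))/(h + 10) = (h + ((h + 0) + 4))/(10 + h) = (h + (h + 4))/(10 + h) = (h + (4 + h))/(10 + h) = (4 + 2*h)/(10 + h))
B(s(5) - 1*0)*44 = (2*(2 + (-1 - 1*0))/(10 + (-1 - 1*0)))*44 = (2*(2 + (-1 + 0))/(10 + (-1 + 0)))*44 = (2*(2 - 1)/(10 - 1))*44 = (2*1/9)*44 = (2*(⅑)*1)*44 = (2/9)*44 = 88/9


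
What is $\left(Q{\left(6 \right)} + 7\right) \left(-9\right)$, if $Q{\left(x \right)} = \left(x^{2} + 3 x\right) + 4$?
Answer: $-585$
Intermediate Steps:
$Q{\left(x \right)} = 4 + x^{2} + 3 x$
$\left(Q{\left(6 \right)} + 7\right) \left(-9\right) = \left(\left(4 + 6^{2} + 3 \cdot 6\right) + 7\right) \left(-9\right) = \left(\left(4 + 36 + 18\right) + 7\right) \left(-9\right) = \left(58 + 7\right) \left(-9\right) = 65 \left(-9\right) = -585$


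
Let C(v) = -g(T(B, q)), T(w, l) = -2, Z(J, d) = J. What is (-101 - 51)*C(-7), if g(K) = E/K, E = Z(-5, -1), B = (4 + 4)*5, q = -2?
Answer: 380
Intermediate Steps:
B = 40 (B = 8*5 = 40)
E = -5
g(K) = -5/K
C(v) = -5/2 (C(v) = -(-5)/(-2) = -(-5)*(-1)/2 = -1*5/2 = -5/2)
(-101 - 51)*C(-7) = (-101 - 51)*(-5/2) = -152*(-5/2) = 380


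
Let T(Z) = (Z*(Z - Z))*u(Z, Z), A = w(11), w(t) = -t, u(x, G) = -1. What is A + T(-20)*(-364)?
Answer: -11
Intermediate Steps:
A = -11 (A = -1*11 = -11)
T(Z) = 0 (T(Z) = (Z*(Z - Z))*(-1) = (Z*0)*(-1) = 0*(-1) = 0)
A + T(-20)*(-364) = -11 + 0*(-364) = -11 + 0 = -11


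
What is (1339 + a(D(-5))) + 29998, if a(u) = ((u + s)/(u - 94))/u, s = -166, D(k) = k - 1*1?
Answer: 4700507/150 ≈ 31337.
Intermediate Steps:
D(k) = -1 + k (D(k) = k - 1 = -1 + k)
a(u) = (-166 + u)/(u*(-94 + u)) (a(u) = ((u - 166)/(u - 94))/u = ((-166 + u)/(-94 + u))/u = (-166 + u)/(u*(-94 + u)))
(1339 + a(D(-5))) + 29998 = (1339 + (-166 + (-1 - 5))/((-1 - 5)*(-94 + (-1 - 5)))) + 29998 = (1339 + (-166 - 6)/((-6)*(-94 - 6))) + 29998 = (1339 - ⅙*(-172)/(-100)) + 29998 = (1339 - ⅙*(-1/100)*(-172)) + 29998 = (1339 - 43/150) + 29998 = 200807/150 + 29998 = 4700507/150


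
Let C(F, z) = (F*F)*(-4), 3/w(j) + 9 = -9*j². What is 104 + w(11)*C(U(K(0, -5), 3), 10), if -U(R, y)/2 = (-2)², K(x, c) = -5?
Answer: 19160/183 ≈ 104.70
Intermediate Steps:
w(j) = 3/(-9 - 9*j²)
U(R, y) = -8 (U(R, y) = -2*(-2)² = -2*4 = -8)
C(F, z) = -4*F² (C(F, z) = F²*(-4) = -4*F²)
104 + w(11)*C(U(K(0, -5), 3), 10) = 104 + (-1/(3 + 3*11²))*(-4*(-8)²) = 104 + (-1/(3 + 3*121))*(-4*64) = 104 - 1/(3 + 363)*(-256) = 104 - 1/366*(-256) = 104 + 128/183 = 19160/183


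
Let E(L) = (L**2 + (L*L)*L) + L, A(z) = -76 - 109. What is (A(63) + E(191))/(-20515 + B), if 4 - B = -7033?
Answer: -3502179/6739 ≈ -519.69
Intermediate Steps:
A(z) = -185
B = 7037 (B = 4 - 1*(-7033) = 4 + 7033 = 7037)
E(L) = L + L**2 + L**3 (E(L) = (L**2 + L**2*L) + L = (L**2 + L**3) + L = L + L**2 + L**3)
(A(63) + E(191))/(-20515 + B) = (-185 + 191*(1 + 191 + 191**2))/(-20515 + 7037) = (-185 + 191*(1 + 191 + 36481))/(-13478) = (-185 + 191*36673)*(-1/13478) = (-185 + 7004543)*(-1/13478) = 7004358*(-1/13478) = -3502179/6739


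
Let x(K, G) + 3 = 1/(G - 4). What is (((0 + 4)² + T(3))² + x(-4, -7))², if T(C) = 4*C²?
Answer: 882684100/121 ≈ 7.2949e+6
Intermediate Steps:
x(K, G) = -3 + 1/(-4 + G) (x(K, G) = -3 + 1/(G - 4) = -3 + 1/(-4 + G))
(((0 + 4)² + T(3))² + x(-4, -7))² = (((0 + 4)² + 4*3²)² + (13 - 3*(-7))/(-4 - 7))² = ((4² + 4*9)² + (13 + 21)/(-11))² = ((16 + 36)² - 1/11*34)² = (52² - 34/11)² = (2704 - 34/11)² = (29710/11)² = 882684100/121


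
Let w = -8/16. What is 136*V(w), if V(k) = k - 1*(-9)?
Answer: 1156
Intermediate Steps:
w = -½ (w = -8*1/16 = -½ ≈ -0.50000)
V(k) = 9 + k (V(k) = k + 9 = 9 + k)
136*V(w) = 136*(9 - ½) = 136*(17/2) = 1156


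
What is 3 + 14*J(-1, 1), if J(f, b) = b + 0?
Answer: 17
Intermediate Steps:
J(f, b) = b
3 + 14*J(-1, 1) = 3 + 14*1 = 3 + 14 = 17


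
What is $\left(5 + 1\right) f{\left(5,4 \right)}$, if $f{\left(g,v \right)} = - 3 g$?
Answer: $-90$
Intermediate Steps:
$\left(5 + 1\right) f{\left(5,4 \right)} = \left(5 + 1\right) \left(\left(-3\right) 5\right) = 6 \left(-15\right) = -90$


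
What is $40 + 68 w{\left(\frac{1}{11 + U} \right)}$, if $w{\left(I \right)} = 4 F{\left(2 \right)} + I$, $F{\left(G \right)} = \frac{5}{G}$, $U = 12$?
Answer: $\frac{16628}{23} \approx 722.96$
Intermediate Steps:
$w{\left(I \right)} = 10 + I$ ($w{\left(I \right)} = 4 \cdot \frac{5}{2} + I = 10 + I$)
$40 + 68 w{\left(\frac{1}{11 + U} \right)} = 40 + 68 \left(10 + \frac{1}{11 + 12}\right) = 40 + 68 \left(10 + \frac{1}{23}\right) = 40 + 68 \cdot \frac{231}{23} = 40 + \frac{15708}{23} = \frac{16628}{23}$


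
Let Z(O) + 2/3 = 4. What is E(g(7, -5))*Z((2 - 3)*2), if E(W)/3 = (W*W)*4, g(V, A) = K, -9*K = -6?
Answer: 160/9 ≈ 17.778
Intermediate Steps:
K = 2/3 (K = -1/9*(-6) = 2/3 ≈ 0.66667)
Z(O) = 10/3 (Z(O) = -2/3 + 4 = 10/3)
g(V, A) = 2/3
E(W) = 12*W**2 (E(W) = 3*((W*W)*4) = 3*(W**2*4) = 3*(4*W**2) = 12*W**2)
E(g(7, -5))*Z((2 - 3)*2) = (12*(2/3)**2)*(10/3) = (12*(4/9))*(10/3) = (16/3)*(10/3) = 160/9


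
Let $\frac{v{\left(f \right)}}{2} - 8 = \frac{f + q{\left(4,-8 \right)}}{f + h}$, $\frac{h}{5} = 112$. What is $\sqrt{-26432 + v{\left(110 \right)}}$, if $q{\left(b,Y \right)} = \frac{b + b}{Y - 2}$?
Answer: $\frac{i \sqrt{2964499018}}{335} \approx 162.53 i$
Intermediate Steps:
$h = 560$ ($h = 5 \cdot 112 = 560$)
$q{\left(b,Y \right)} = \frac{2 b}{-2 + Y}$
$v{\left(f \right)} = 16 + \frac{2 \left(- \frac{4}{5} + f\right)}{560 + f}$ ($v{\left(f \right)} = 16 + 2 \frac{f + 2 \cdot 4 \frac{1}{-2 - 8}}{f + 560} = 16 + 2 \frac{f + 2 \cdot 4 \frac{1}{-10}}{560 + f} = 16 + 2 \frac{f + 2 \cdot 4 \left(- \frac{1}{10}\right)}{560 + f} = 16 + 2 \frac{f - \frac{4}{5}}{560 + f} = 16 + 2 \frac{- \frac{4}{5} + f}{560 + f} = 16 + \frac{2 \left(- \frac{4}{5} + f\right)}{560 + f}$)
$\sqrt{-26432 + v{\left(110 \right)}} = \sqrt{-26432 + \frac{2 \left(22396 + 45 \cdot 110\right)}{5 \left(560 + 110\right)}} = \sqrt{-26432 + \frac{2 \left(22396 + 4950\right)}{5 \cdot 670}} = \sqrt{-26432 + \frac{2}{5} \cdot \frac{1}{670} \cdot 27346} = \sqrt{-26432 + \frac{27346}{1675}} = \sqrt{- \frac{44246254}{1675}} = \frac{i \sqrt{2964499018}}{335}$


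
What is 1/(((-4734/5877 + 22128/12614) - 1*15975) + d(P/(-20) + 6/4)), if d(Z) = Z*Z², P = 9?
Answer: -32947768000/526271194160069 ≈ -6.2606e-5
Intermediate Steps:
d(Z) = Z³
1/(((-4734/5877 + 22128/12614) - 1*15975) + d(P/(-20) + 6/4)) = 1/(((-4734/5877 + 22128/12614) - 1*15975) + (9/(-20) + 6/4)³) = 1/(((-4734*1/5877 + 22128*(1/12614)) - 15975) + (9*(-1/20) + 6*(¼))³) = 1/(((-526/653 + 11064/6307) - 15975) + (-9/20 + 3/2)³) = 1/((3907310/4118471 - 15975) + (21/20)³) = 1/(-65788666915/4118471 + 9261/8000) = 1/(-526271194160069/32947768000) = -32947768000/526271194160069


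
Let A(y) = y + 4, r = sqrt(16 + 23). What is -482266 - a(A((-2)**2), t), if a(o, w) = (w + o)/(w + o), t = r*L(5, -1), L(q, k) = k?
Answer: -482267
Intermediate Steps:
r = sqrt(39) ≈ 6.2450
t = -sqrt(39) (t = sqrt(39)*(-1) = -sqrt(39) ≈ -6.2450)
A(y) = 4 + y
a(o, w) = 1 (a(o, w) = (o + w)/(o + w) = 1)
-482266 - a(A((-2)**2), t) = -482266 - 1*1 = -482266 - 1 = -482267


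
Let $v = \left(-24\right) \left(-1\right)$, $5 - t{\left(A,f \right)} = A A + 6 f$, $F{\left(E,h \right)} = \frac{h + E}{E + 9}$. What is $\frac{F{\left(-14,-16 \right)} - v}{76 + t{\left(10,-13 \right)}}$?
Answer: $- \frac{18}{59} \approx -0.30508$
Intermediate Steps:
$F{\left(E,h \right)} = \frac{E + h}{9 + E}$
$t{\left(A,f \right)} = 5 - A^{2} - 6 f$ ($t{\left(A,f \right)} = 5 - \left(A A + 6 f\right) = 5 - \left(A^{2} + 6 f\right) = 5 - A^{2} - 6 f$)
$v = 24$
$\frac{F{\left(-14,-16 \right)} - v}{76 + t{\left(10,-13 \right)}} = \frac{\frac{-14 - 16}{9 - 14} - 24}{76 - 17} = \frac{\frac{1}{-5} \left(-30\right) - 24}{76 + \left(5 - 100 + 78\right)} = \frac{\left(- \frac{1}{5}\right) \left(-30\right) - 24}{76 + \left(5 - 100 + 78\right)} = \frac{6 - 24}{76 - 17} = - \frac{18}{59}$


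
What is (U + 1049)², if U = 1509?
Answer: 6543364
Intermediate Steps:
(U + 1049)² = (1509 + 1049)² = 2558² = 6543364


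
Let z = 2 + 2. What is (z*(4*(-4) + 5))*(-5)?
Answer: 220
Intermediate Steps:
z = 4
(z*(4*(-4) + 5))*(-5) = (4*(4*(-4) + 5))*(-5) = (4*(-16 + 5))*(-5) = (4*(-11))*(-5) = -44*(-5) = 220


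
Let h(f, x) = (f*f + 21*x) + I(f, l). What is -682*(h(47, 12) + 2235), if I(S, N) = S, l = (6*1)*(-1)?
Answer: -3234726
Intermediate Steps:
l = -6 (l = 6*(-1) = -6)
h(f, x) = f + f² + 21*x (h(f, x) = (f*f + 21*x) + f = (f² + 21*x) + f = f + f² + 21*x)
-682*(h(47, 12) + 2235) = -682*((47 + 47² + 21*12) + 2235) = -682*((47 + 2209 + 252) + 2235) = -682*(2508 + 2235) = -682*4743 = -3234726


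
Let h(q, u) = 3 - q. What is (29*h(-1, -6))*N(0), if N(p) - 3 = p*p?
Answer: 348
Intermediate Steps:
N(p) = 3 + p² (N(p) = 3 + p*p = 3 + p²)
(29*h(-1, -6))*N(0) = (29*(3 - 1*(-1)))*(3 + 0²) = (29*(3 + 1))*(3 + 0) = (29*4)*3 = 116*3 = 348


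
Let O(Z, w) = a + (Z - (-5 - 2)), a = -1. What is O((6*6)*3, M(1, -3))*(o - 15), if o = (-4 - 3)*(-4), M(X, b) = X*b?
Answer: 1482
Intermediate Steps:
O(Z, w) = 6 + Z (O(Z, w) = -1 + (Z - (-5 - 2)) = -1 + (Z - 1*(-7)) = -1 + (Z + 7) = -1 + (7 + Z) = 6 + Z)
o = 28 (o = -7*(-4) = 28)
O((6*6)*3, M(1, -3))*(o - 15) = (6 + (6*6)*3)*(28 - 15) = (6 + 36*3)*13 = (6 + 108)*13 = 114*13 = 1482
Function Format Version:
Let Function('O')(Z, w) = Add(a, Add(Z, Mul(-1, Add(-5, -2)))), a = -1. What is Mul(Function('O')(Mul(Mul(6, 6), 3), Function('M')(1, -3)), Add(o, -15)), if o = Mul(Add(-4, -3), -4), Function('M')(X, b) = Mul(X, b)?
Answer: 1482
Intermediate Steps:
Function('O')(Z, w) = Add(6, Z) (Function('O')(Z, w) = Add(-1, Add(Z, Mul(-1, Add(-5, -2)))) = Add(-1, Add(Z, Mul(-1, -7))) = Add(-1, Add(Z, 7)) = Add(-1, Add(7, Z)) = Add(6, Z))
o = 28 (o = Mul(-7, -4) = 28)
Mul(Function('O')(Mul(Mul(6, 6), 3), Function('M')(1, -3)), Add(o, -15)) = Mul(Add(6, Mul(Mul(6, 6), 3)), Add(28, -15)) = Mul(Add(6, Mul(36, 3)), 13) = Mul(Add(6, 108), 13) = Mul(114, 13) = 1482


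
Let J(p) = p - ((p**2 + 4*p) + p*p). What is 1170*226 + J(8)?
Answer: 264268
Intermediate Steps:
J(p) = -3*p - 2*p**2 (J(p) = p - ((p**2 + 4*p) + p**2) = p - (2*p**2 + 4*p) = p + (-4*p - 2*p**2) = -3*p - 2*p**2)
1170*226 + J(8) = 1170*226 - 1*8*(3 + 2*8) = 264420 - 1*8*(3 + 16) = 264420 - 1*8*19 = 264420 - 152 = 264268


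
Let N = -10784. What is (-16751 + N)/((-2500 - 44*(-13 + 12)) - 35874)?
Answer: 5507/7666 ≈ 0.71837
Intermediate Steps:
(-16751 + N)/((-2500 - 44*(-13 + 12)) - 35874) = (-16751 - 10784)/((-2500 - 44*(-13 + 12)) - 35874) = -27535/((-2500 - 44*(-1)) - 35874) = -27535/((-2500 - 1*(-44)) - 35874) = -27535/((-2500 + 44) - 35874) = -27535/(-2456 - 35874) = -27535/(-38330) = -27535*(-1/38330) = 5507/7666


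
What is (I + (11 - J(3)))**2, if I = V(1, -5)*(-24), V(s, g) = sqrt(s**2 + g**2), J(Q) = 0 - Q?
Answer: 15172 - 672*sqrt(26) ≈ 11745.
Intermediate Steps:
J(Q) = -Q
V(s, g) = sqrt(g**2 + s**2)
I = -24*sqrt(26) (I = sqrt((-5)**2 + 1**2)*(-24) = sqrt(25 + 1)*(-24) = sqrt(26)*(-24) = -24*sqrt(26) ≈ -122.38)
(I + (11 - J(3)))**2 = (-24*sqrt(26) + (11 - (-1)*3))**2 = (-24*sqrt(26) + (11 - 1*(-3)))**2 = (-24*sqrt(26) + (11 + 3))**2 = (-24*sqrt(26) + 14)**2 = (14 - 24*sqrt(26))**2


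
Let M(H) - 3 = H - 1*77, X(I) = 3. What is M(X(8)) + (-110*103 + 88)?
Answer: -11313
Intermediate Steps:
M(H) = -74 + H (M(H) = 3 + (H - 1*77) = 3 + (H - 77) = 3 + (-77 + H) = -74 + H)
M(X(8)) + (-110*103 + 88) = (-74 + 3) + (-110*103 + 88) = -71 + (-11330 + 88) = -71 - 11242 = -11313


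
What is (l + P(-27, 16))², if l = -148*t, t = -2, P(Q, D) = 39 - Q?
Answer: 131044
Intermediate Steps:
l = 296 (l = -148*(-2) = 296)
(l + P(-27, 16))² = (296 + (39 - 1*(-27)))² = (296 + (39 + 27))² = (296 + 66)² = 362² = 131044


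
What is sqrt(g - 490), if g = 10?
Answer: 4*I*sqrt(30) ≈ 21.909*I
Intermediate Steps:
sqrt(g - 490) = sqrt(10 - 490) = sqrt(-480) = 4*I*sqrt(30)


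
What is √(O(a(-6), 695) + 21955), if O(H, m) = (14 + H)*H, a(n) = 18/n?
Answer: √21922 ≈ 148.06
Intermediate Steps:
O(H, m) = H*(14 + H)
√(O(a(-6), 695) + 21955) = √((18/(-6))*(14 + 18/(-6)) + 21955) = √((18*(-⅙))*(14 + 18*(-⅙)) + 21955) = √(-3*(14 - 3) + 21955) = √(-3*11 + 21955) = √(-33 + 21955) = √21922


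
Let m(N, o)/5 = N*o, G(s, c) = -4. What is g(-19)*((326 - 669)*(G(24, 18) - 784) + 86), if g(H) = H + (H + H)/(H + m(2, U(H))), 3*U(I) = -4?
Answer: -467469730/97 ≈ -4.8193e+6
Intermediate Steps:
U(I) = -4/3 (U(I) = (⅓)*(-4) = -4/3)
m(N, o) = 5*N*o (m(N, o) = 5*(N*o) = 5*N*o)
g(H) = H + 2*H/(-40/3 + H) (g(H) = H + (H + H)/(H + 5*2*(-4/3)) = H + (2*H)/(H - 40/3) = H + (2*H)/(-40/3 + H) = H + 2*H/(-40/3 + H))
g(-19)*((326 - 669)*(G(24, 18) - 784) + 86) = (-19*(-34 + 3*(-19))/(-40 + 3*(-19)))*((326 - 669)*(-4 - 784) + 86) = (-19*(-34 - 57)/(-40 - 57))*(-343*(-788) + 86) = (-19*(-91)/(-97))*(270284 + 86) = -19*(-1/97)*(-91)*270370 = -1729/97*270370 = -467469730/97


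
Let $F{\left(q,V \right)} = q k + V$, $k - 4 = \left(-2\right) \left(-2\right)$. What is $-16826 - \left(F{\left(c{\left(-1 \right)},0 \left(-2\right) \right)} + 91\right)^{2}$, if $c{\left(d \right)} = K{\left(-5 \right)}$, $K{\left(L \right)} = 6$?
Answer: $-36147$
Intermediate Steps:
$c{\left(d \right)} = 6$
$k = 8$ ($k = 4 - -4 = 4 + 4 = 8$)
$F{\left(q,V \right)} = V + 8 q$ ($F{\left(q,V \right)} = q 8 + V = 8 q + V = V + 8 q$)
$-16826 - \left(F{\left(c{\left(-1 \right)},0 \left(-2\right) \right)} + 91\right)^{2} = -16826 - \left(\left(0 \left(-2\right) + 8 \cdot 6\right) + 91\right)^{2} = -16826 - \left(\left(0 + 48\right) + 91\right)^{2} = -16826 - \left(48 + 91\right)^{2} = -16826 - 139^{2} = -16826 - 19321 = -36147$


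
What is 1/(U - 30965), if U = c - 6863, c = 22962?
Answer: -1/14866 ≈ -6.7268e-5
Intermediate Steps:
U = 16099 (U = 22962 - 6863 = 16099)
1/(U - 30965) = 1/(16099 - 30965) = 1/(-14866) = -1/14866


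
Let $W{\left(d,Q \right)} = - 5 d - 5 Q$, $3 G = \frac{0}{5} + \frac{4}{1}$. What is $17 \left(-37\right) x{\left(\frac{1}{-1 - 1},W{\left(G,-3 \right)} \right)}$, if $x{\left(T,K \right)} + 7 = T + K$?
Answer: $- \frac{3145}{6} \approx -524.17$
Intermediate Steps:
$G = \frac{4}{3}$ ($G = \frac{\frac{0}{5} + \frac{4}{1}}{3} = \frac{0 \cdot \frac{1}{5} + 4 \cdot 1}{3} = \frac{0 + 4}{3} = \frac{1}{3} \cdot 4 = \frac{4}{3} \approx 1.3333$)
$W{\left(d,Q \right)} = - 5 Q - 5 d$
$x{\left(T,K \right)} = -7 + K + T$ ($x{\left(T,K \right)} = -7 + \left(T + K\right) = -7 + \left(K + T\right) = -7 + K + T$)
$17 \left(-37\right) x{\left(\frac{1}{-1 - 1},W{\left(G,-3 \right)} \right)} = 17 \left(-37\right) \left(-7 - - \frac{25}{3} + \frac{1}{-1 - 1}\right) = - 629 \left(-7 + \left(15 - \frac{20}{3}\right) + \frac{1}{-2}\right) = - 629 \left(-7 + \frac{25}{3} - \frac{1}{2}\right) = \left(-629\right) \frac{5}{6} = - \frac{3145}{6}$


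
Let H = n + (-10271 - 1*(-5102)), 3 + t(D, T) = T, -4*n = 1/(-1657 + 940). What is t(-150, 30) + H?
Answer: -14747255/2868 ≈ -5142.0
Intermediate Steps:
n = 1/2868 (n = -1/(4*(-1657 + 940)) = -¼/(-717) = -¼*(-1/717) = 1/2868 ≈ 0.00034868)
t(D, T) = -3 + T
H = -14824691/2868 (H = 1/2868 + (-10271 - 1*(-5102)) = 1/2868 + (-10271 + 5102) = 1/2868 - 5169 = -14824691/2868 ≈ -5169.0)
t(-150, 30) + H = (-3 + 30) - 14824691/2868 = 27 - 14824691/2868 = -14747255/2868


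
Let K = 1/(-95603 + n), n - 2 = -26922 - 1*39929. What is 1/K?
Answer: -162452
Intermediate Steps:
n = -66849 (n = 2 + (-26922 - 1*39929) = 2 + (-26922 - 39929) = 2 - 66851 = -66849)
K = -1/162452 (K = 1/(-95603 - 66849) = 1/(-162452) = -1/162452 ≈ -6.1557e-6)
1/K = 1/(-1/162452) = -162452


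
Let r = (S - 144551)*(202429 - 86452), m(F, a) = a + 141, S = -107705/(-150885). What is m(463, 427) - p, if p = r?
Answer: 168634197118286/10059 ≈ 1.6765e+10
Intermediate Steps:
S = 21541/30177 (S = -107705*(-1/150885) = 21541/30177 ≈ 0.71382)
m(F, a) = 141 + a
r = -168634191404774/10059 (r = (21541/30177 - 144551)*(202429 - 86452) = -4362093986/30177*115977 = -168634191404774/10059 ≈ -1.6765e+10)
p = -168634191404774/10059 ≈ -1.6765e+10
m(463, 427) - p = (141 + 427) - 1*(-168634191404774/10059) = 568 + 168634191404774/10059 = 168634197118286/10059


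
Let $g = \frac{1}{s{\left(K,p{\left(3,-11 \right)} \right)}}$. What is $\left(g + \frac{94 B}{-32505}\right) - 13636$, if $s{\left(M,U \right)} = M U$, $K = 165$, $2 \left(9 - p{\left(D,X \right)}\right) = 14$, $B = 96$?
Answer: $- \frac{886494211}{65010} \approx -13636.0$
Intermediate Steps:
$p{\left(D,X \right)} = 2$ ($p{\left(D,X \right)} = 9 - 7 = 2$)
$g = \frac{1}{330}$ ($g = \frac{1}{165 \cdot 2} = \frac{1}{330} \approx 0.0030303$)
$\left(g + \frac{94 B}{-32505}\right) - 13636 = \left(\frac{1}{330} + \frac{94 \cdot 96}{-32505}\right) - 13636 = \left(\frac{1}{330} + 9024 \left(- \frac{1}{32505}\right)\right) - 13636 = \left(\frac{1}{330} - \frac{3008}{10835}\right) - 13636 = - \frac{17851}{65010} - 13636 = - \frac{886494211}{65010}$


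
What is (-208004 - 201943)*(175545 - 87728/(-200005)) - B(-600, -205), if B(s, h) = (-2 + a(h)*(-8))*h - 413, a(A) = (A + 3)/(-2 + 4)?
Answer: -14393191878132776/200005 ≈ -7.1964e+10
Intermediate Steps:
a(A) = 3/2 + A/2 (a(A) = (3 + A)/2 = (3 + A)*(½) = 3/2 + A/2)
B(s, h) = -413 + h*(-14 - 4*h) (B(s, h) = (-2 + (3/2 + h/2)*(-8))*h - 413 = (-2 + (-12 - 4*h))*h - 413 = (-14 - 4*h)*h - 413 = h*(-14 - 4*h) - 413 = -413 + h*(-14 - 4*h))
(-208004 - 201943)*(175545 - 87728/(-200005)) - B(-600, -205) = (-208004 - 201943)*(175545 - 87728/(-200005)) - (-413 - 14*(-205) - 4*(-205)²) = -409947*(175545 - 87728*(-1/200005)) - (-413 + 2870 - 4*42025) = -409947*(175545 + 87728/200005) - (-413 + 2870 - 168100) = -409947*35109965453/200005 - 1*(-165643) = -14393225007560991/200005 + 165643 = -14393191878132776/200005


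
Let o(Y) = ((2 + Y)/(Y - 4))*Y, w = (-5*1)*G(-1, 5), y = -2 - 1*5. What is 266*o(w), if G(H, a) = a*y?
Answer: 144550/3 ≈ 48183.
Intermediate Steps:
y = -7 (y = -2 - 5 = -7)
G(H, a) = -7*a (G(H, a) = a*(-7) = -7*a)
w = 175 (w = (-5*1)*(-7*5) = -5*(-35) = 175)
o(Y) = Y*(2 + Y)/(-4 + Y) (o(Y) = ((2 + Y)/(-4 + Y))*Y = Y*(2 + Y)/(-4 + Y))
266*o(w) = 266*(175*(2 + 175)/(-4 + 175)) = 266*(175*177/171) = 266*(175*(1/171)*177) = 266*(10325/57) = 144550/3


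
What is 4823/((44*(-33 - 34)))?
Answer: -4823/2948 ≈ -1.6360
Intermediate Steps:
4823/((44*(-33 - 34))) = 4823/((44*(-67))) = 4823/(-2948) = 4823*(-1/2948) = -4823/2948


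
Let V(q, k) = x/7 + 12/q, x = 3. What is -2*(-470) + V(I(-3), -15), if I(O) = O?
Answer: 6555/7 ≈ 936.43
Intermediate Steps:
V(q, k) = 3/7 + 12/q
-2*(-470) + V(I(-3), -15) = -2*(-470) + (3/7 + 12/(-3)) = 940 + (3/7 + 12*(-1/3)) = 940 + (3/7 - 4) = 940 - 25/7 = 6555/7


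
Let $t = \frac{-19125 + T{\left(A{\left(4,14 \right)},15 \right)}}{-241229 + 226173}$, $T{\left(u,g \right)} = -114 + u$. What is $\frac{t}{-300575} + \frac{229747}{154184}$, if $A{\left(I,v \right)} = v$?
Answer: $\frac{5198536255705}{3488765464624} \approx 1.4901$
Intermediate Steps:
$t = \frac{19225}{15056}$ ($t = \frac{-19125 + \left(-114 + 14\right)}{-241229 + 226173} = \frac{-19125 - 100}{-15056} = \left(-19225\right) \left(- \frac{1}{15056}\right) = \frac{19225}{15056} \approx 1.2769$)
$\frac{t}{-300575} + \frac{229747}{154184} = \frac{19225}{15056 \left(-300575\right)} + \frac{229747}{154184} = \frac{19225}{15056} \left(- \frac{1}{300575}\right) + 229747 \cdot \frac{1}{154184} = - \frac{769}{181018288} + \frac{229747}{154184} = \frac{5198536255705}{3488765464624}$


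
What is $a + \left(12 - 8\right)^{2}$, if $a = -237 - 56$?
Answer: $-277$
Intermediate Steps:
$a = -293$
$a + \left(12 - 8\right)^{2} = -293 + \left(12 - 8\right)^{2} = -293 + 4^{2} = -293 + 16 = -277$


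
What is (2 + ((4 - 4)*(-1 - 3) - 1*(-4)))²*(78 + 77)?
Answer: 5580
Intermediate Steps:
(2 + ((4 - 4)*(-1 - 3) - 1*(-4)))²*(78 + 77) = (2 + (0*(-4) + 4))²*155 = (2 + (0 + 4))²*155 = (2 + 4)²*155 = 6²*155 = 36*155 = 5580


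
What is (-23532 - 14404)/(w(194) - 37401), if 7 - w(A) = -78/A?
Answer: 3679792/3627179 ≈ 1.0145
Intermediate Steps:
w(A) = 7 + 78/A (w(A) = 7 - (-78)/A = 7 + 78/A)
(-23532 - 14404)/(w(194) - 37401) = (-23532 - 14404)/((7 + 78/194) - 37401) = -37936/((7 + 78*(1/194)) - 37401) = -37936/((7 + 39/97) - 37401) = -37936/(718/97 - 37401) = -37936/(-3627179/97) = -37936*(-97/3627179) = 3679792/3627179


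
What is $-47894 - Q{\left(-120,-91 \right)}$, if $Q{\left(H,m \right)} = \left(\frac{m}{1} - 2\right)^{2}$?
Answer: $-56543$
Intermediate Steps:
$Q{\left(H,m \right)} = \left(-2 + m\right)^{2}$ ($Q{\left(H,m \right)} = \left(m 1 - 2\right)^{2} = \left(m - 2\right)^{2} = \left(-2 + m\right)^{2}$)
$-47894 - Q{\left(-120,-91 \right)} = -47894 - \left(-2 - 91\right)^{2} = -47894 - \left(-93\right)^{2} = -47894 - 8649 = -56543$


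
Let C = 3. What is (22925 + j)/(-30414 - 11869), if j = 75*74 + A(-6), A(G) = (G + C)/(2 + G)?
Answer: -113903/169132 ≈ -0.67346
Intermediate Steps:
A(G) = (3 + G)/(2 + G) (A(G) = (G + 3)/(2 + G) = (3 + G)/(2 + G))
j = 22203/4 (j = 75*74 + (3 - 6)/(2 - 6) = 5550 - 3/(-4) = 5550 - 1/4*(-3) = 5550 + 3/4 = 22203/4 ≈ 5550.8)
(22925 + j)/(-30414 - 11869) = (22925 + 22203/4)/(-30414 - 11869) = (113903/4)/(-42283) = (113903/4)*(-1/42283) = -113903/169132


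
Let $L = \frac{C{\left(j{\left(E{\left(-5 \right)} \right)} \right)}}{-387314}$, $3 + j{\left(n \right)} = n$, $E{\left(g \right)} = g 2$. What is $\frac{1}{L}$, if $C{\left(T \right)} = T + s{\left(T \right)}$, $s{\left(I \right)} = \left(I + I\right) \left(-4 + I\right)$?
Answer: $- \frac{387314}{429} \approx -902.83$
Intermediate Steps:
$E{\left(g \right)} = 2 g$
$s{\left(I \right)} = 2 I \left(-4 + I\right)$
$j{\left(n \right)} = -3 + n$
$C{\left(T \right)} = T + 2 T \left(-4 + T\right)$
$L = - \frac{429}{387314}$ ($L = \frac{\left(-3 + 2 \left(-5\right)\right) \left(-7 + 2 \left(-3 + 2 \left(-5\right)\right)\right)}{-387314} = \left(-3 - 10\right) \left(-7 + 2 \left(-3 - 10\right)\right) \left(- \frac{1}{387314}\right) = - 13 \left(-7 + 2 \left(-13\right)\right) \left(- \frac{1}{387314}\right) = - 13 \left(-7 - 26\right) \left(- \frac{1}{387314}\right) = \left(-13\right) \left(-33\right) \left(- \frac{1}{387314}\right) = 429 \left(- \frac{1}{387314}\right) = - \frac{429}{387314} \approx -0.0011076$)
$\frac{1}{L} = \frac{1}{- \frac{429}{387314}} = - \frac{387314}{429}$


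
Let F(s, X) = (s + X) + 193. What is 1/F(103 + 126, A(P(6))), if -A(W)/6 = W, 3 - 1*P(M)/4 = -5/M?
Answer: 1/330 ≈ 0.0030303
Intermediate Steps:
P(M) = 12 + 20/M (P(M) = 12 - (-20)/M = 12 + 20/M)
A(W) = -6*W
F(s, X) = 193 + X + s (F(s, X) = (X + s) + 193 = 193 + X + s)
1/F(103 + 126, A(P(6))) = 1/(193 - 6*(12 + 20/6) + (103 + 126)) = 1/(193 - 6*(12 + 20*(1/6)) + 229) = 1/(193 - 6*(12 + 10/3) + 229) = 1/(193 - 6*46/3 + 229) = 1/(193 - 92 + 229) = 1/330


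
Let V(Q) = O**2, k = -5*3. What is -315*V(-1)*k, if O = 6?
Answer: 170100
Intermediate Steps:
k = -15
V(Q) = 36 (V(Q) = 6**2 = 36)
-315*V(-1)*k = -11340*(-15) = -315*(-540) = 170100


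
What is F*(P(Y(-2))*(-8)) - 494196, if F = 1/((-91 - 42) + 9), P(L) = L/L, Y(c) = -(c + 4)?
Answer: -15320074/31 ≈ -4.9420e+5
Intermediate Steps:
Y(c) = -4 - c (Y(c) = -(4 + c) = -4 - c)
P(L) = 1
F = -1/124 (F = 1/(-133 + 9) = 1/(-124) = -1/124 ≈ -0.0080645)
F*(P(Y(-2))*(-8)) - 494196 = -(-8)/124 - 494196 = -1/124*(-8) - 494196 = 2/31 - 494196 = -15320074/31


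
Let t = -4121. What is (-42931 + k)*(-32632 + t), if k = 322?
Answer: 1566008577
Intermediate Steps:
(-42931 + k)*(-32632 + t) = (-42931 + 322)*(-32632 - 4121) = -42609*(-36753) = 1566008577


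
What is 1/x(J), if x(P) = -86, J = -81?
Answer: -1/86 ≈ -0.011628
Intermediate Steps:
1/x(J) = 1/(-86) = -1/86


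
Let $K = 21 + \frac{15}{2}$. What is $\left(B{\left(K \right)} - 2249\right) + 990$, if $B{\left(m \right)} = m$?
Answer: $- \frac{2461}{2} \approx -1230.5$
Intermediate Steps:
$K = \frac{57}{2}$ ($K = 21 + 15 \cdot \frac{1}{2} = 21 + \frac{15}{2} = \frac{57}{2} \approx 28.5$)
$\left(B{\left(K \right)} - 2249\right) + 990 = \left(\frac{57}{2} - 2249\right) + 990 = - \frac{4441}{2} + 990 = - \frac{2461}{2}$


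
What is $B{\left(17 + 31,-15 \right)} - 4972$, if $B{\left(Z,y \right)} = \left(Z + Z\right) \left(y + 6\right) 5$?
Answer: $-9292$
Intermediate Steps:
$B{\left(Z,y \right)} = 10 Z \left(6 + y\right)$ ($B{\left(Z,y \right)} = 2 Z \left(6 + y\right) 5 = 10 Z \left(6 + y\right)$)
$B{\left(17 + 31,-15 \right)} - 4972 = 10 \left(17 + 31\right) \left(6 - 15\right) - 4972 = 10 \cdot 48 \left(-9\right) - 4972 = -4320 - 4972 = -9292$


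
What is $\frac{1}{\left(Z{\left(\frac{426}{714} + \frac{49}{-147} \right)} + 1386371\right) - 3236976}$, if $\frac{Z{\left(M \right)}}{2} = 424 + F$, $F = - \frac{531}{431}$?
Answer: $- \frac{431}{797246329} \approx -5.4061 \cdot 10^{-7}$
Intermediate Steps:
$F = - \frac{531}{431}$ ($F = \left(-531\right) \frac{1}{431} = - \frac{531}{431} \approx -1.232$)
$Z{\left(M \right)} = \frac{364426}{431}$ ($Z{\left(M \right)} = 2 \left(424 - \frac{531}{431}\right) = 2 \cdot \frac{182213}{431} = \frac{364426}{431}$)
$\frac{1}{\left(Z{\left(\frac{426}{714} + \frac{49}{-147} \right)} + 1386371\right) - 3236976} = \frac{1}{\left(\frac{364426}{431} + 1386371\right) - 3236976} = \frac{1}{\frac{597890327}{431} - 3236976} = \frac{1}{- \frac{797246329}{431}} = - \frac{431}{797246329}$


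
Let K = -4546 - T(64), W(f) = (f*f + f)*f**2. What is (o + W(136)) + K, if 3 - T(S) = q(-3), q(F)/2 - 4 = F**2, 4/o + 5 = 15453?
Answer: 1330895209039/3862 ≈ 3.4461e+8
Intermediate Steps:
o = 1/3862 (o = 4/(-5 + 15453) = 4/15448 = 4*(1/15448) = 1/3862 ≈ 0.00025893)
q(F) = 8 + 2*F**2
W(f) = f**2*(f + f**2) (W(f) = (f**2 + f)*f**2 = (f + f**2)*f**2 = f**2*(f + f**2))
T(S) = -23 (T(S) = 3 - (8 + 2*(-3)**2) = 3 - (8 + 2*9) = 3 - (8 + 18) = 3 - 1*26 = 3 - 26 = -23)
K = -4523 (K = -4546 - 1*(-23) = -4546 + 23 = -4523)
(o + W(136)) + K = (1/3862 + 136**3*(1 + 136)) - 4523 = (1/3862 + 2515456*137) - 4523 = (1/3862 + 344617472) - 4523 = 1330912676865/3862 - 4523 = 1330895209039/3862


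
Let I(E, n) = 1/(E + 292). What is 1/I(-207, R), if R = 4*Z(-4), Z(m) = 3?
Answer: 85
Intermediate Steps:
R = 12 (R = 4*3 = 12)
I(E, n) = 1/(292 + E)
1/I(-207, R) = 1/(1/(292 - 207)) = 1/(1/85) = 85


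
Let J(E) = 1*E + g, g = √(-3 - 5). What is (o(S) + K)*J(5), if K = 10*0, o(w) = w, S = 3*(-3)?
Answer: -45 - 18*I*√2 ≈ -45.0 - 25.456*I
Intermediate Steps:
S = -9
g = 2*I*√2 (g = √(-8) = 2*I*√2 ≈ 2.8284*I)
K = 0
J(E) = E + 2*I*√2 (J(E) = 1*E + 2*I*√2 = E + 2*I*√2)
(o(S) + K)*J(5) = (-9 + 0)*(5 + 2*I*√2) = -9*(5 + 2*I*√2) = -45 - 18*I*√2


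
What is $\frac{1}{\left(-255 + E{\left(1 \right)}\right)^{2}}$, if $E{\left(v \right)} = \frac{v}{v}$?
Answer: $\frac{1}{64516} \approx 1.55 \cdot 10^{-5}$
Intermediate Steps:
$E{\left(v \right)} = 1$
$\frac{1}{\left(-255 + E{\left(1 \right)}\right)^{2}} = \frac{1}{\left(-255 + 1\right)^{2}} = \frac{1}{\left(-254\right)^{2}} = \frac{1}{64516}$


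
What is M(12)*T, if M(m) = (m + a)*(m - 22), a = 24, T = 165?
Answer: -59400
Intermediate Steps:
M(m) = (-22 + m)*(24 + m) (M(m) = (m + 24)*(m - 22) = (24 + m)*(-22 + m) = (-22 + m)*(24 + m))
M(12)*T = (-528 + 12² + 2*12)*165 = (-528 + 144 + 24)*165 = -360*165 = -59400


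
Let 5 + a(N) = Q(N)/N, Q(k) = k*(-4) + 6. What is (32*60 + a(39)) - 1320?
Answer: 7685/13 ≈ 591.15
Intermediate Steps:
Q(k) = 6 - 4*k (Q(k) = -4*k + 6 = 6 - 4*k)
a(N) = -5 + (6 - 4*N)/N
(32*60 + a(39)) - 1320 = (32*60 + (-9 + 6/39)) - 1320 = (1920 + (-9 + 6*(1/39))) - 1320 = (1920 + (-9 + 2/13)) - 1320 = (1920 - 115/13) - 1320 = 24845/13 - 1320 = 7685/13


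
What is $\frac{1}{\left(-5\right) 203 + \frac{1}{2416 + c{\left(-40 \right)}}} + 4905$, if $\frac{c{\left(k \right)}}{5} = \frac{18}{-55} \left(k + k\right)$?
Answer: $\frac{139479675229}{28436229} \approx 4905.0$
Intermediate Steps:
$c{\left(k \right)} = - \frac{36 k}{11}$ ($c{\left(k \right)} = 5 \frac{18}{-55} \left(k + k\right) = 5 \cdot 18 \left(- \frac{1}{55}\right) 2 k = 5 \left(- \frac{18 \cdot 2 k}{55}\right) = 5 \left(- \frac{36 k}{55}\right) = - \frac{36 k}{11}$)
$\frac{1}{\left(-5\right) 203 + \frac{1}{2416 + c{\left(-40 \right)}}} + 4905 = \frac{1}{\left(-5\right) 203 + \frac{1}{2416 - - \frac{1440}{11}}} + 4905 = \frac{1}{-1015 + \frac{1}{2416 + \frac{1440}{11}}} + 4905 = \frac{1}{-1015 + \frac{1}{\frac{28016}{11}}} + 4905 = \frac{1}{-1015 + \frac{11}{28016}} + 4905 = \frac{1}{- \frac{28436229}{28016}} + 4905 = - \frac{28016}{28436229} + 4905 = \frac{139479675229}{28436229}$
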